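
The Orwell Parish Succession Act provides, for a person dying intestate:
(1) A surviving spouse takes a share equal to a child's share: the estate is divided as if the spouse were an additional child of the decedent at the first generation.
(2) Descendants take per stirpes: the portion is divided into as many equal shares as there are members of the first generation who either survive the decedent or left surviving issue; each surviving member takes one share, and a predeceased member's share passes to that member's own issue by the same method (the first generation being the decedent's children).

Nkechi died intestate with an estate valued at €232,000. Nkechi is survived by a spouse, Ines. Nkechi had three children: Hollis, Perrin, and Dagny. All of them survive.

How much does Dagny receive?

Dagny receives €58,000.

The spouse counts as an additional share at the children's level, so there are 4 primary shares of €58,000. Ines takes one such share (€58,000).
The children's combined portion (€174,000) is divided into 3 shares of €58,000: Hollis, Perrin, and Dagny each take €58,000.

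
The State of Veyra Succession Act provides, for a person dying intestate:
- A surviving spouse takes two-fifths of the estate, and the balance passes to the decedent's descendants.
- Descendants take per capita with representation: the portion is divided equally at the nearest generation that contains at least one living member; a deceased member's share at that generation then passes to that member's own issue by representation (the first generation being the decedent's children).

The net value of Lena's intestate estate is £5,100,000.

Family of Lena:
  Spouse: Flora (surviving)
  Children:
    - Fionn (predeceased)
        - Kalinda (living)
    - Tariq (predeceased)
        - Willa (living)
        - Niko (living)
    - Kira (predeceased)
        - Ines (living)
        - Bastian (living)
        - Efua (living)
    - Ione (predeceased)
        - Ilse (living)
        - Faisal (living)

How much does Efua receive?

Efua receives £382,500.

Flora takes two-fifths of £5,100,000 = £2,040,000. The remaining £3,060,000 passes to the descendants.
No child survives, so the initial division is made at the grandchildren's generation.
The descendants' portion (£3,060,000) is divided into 8 shares of £382,500: Kalinda, Willa, Niko, Ines, Bastian, Efua, Ilse, and Faisal each take £382,500.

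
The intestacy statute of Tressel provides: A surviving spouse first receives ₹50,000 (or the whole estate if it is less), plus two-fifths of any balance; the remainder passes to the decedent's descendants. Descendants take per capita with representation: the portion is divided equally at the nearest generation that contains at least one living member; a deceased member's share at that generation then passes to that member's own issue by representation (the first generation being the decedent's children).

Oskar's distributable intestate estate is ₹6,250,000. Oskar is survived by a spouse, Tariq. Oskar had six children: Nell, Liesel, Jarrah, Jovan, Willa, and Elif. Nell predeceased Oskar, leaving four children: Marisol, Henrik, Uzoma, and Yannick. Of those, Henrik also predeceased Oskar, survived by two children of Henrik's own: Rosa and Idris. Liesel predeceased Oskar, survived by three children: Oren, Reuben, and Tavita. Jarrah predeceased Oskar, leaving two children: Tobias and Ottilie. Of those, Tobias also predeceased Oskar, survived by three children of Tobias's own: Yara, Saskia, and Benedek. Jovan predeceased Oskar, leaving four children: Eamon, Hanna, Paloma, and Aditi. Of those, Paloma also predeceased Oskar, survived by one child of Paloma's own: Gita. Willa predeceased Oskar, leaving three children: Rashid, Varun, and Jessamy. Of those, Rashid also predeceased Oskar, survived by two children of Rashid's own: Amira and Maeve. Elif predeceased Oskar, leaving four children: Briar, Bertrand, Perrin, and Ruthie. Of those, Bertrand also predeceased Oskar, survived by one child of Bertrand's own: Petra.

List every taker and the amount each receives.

Tariq: ₹2,530,000; Marisol: ₹186,000; Rosa: ₹93,000; Idris: ₹93,000; Uzoma: ₹186,000; Yannick: ₹186,000; Oren: ₹186,000; Reuben: ₹186,000; Tavita: ₹186,000; Yara: ₹62,000; Saskia: ₹62,000; Benedek: ₹62,000; Ottilie: ₹186,000; Eamon: ₹186,000; Hanna: ₹186,000; Gita: ₹186,000; Aditi: ₹186,000; Amira: ₹93,000; Maeve: ₹93,000; Varun: ₹186,000; Jessamy: ₹186,000; Briar: ₹186,000; Petra: ₹186,000; Perrin: ₹186,000; Ruthie: ₹186,000

Tariq first takes ₹50,000, leaving a balance of ₹6,200,000. Tariq then takes two-fifths of the balance (₹2,480,000), for a total of ₹2,530,000. The remaining ₹3,720,000 passes to the descendants.
No child survives, so the initial division is made at the grandchildren's generation.
The descendants' portion (₹3,720,000) is divided into 20 shares of ₹186,000: Marisol, Uzoma, Yannick, Oren, Reuben, Tavita, Ottilie, Eamon, Hanna, Aditi, Varun, Jessamy, Briar, Perrin, and Ruthie each take ₹186,000; Henrik's ₹186,000 share passes to Henrik's issue; Tobias's ₹186,000 share passes to Tobias's issue; Paloma's ₹186,000 share passes to Paloma's issue; Rashid's ₹186,000 share passes to Rashid's issue; Bertrand's ₹186,000 share passes to Bertrand's issue.
Henrik's share (₹186,000) is divided into 2 shares of ₹93,000: Rosa and Idris each take ₹93,000.
Tobias's share (₹186,000) is divided into 3 shares of ₹62,000: Yara, Saskia, and Benedek each take ₹62,000.
Paloma's share (₹186,000) passes entirely to Gita.
Rashid's share (₹186,000) is divided into 2 shares of ₹93,000: Amira and Maeve each take ₹93,000.
Bertrand's share (₹186,000) passes entirely to Petra.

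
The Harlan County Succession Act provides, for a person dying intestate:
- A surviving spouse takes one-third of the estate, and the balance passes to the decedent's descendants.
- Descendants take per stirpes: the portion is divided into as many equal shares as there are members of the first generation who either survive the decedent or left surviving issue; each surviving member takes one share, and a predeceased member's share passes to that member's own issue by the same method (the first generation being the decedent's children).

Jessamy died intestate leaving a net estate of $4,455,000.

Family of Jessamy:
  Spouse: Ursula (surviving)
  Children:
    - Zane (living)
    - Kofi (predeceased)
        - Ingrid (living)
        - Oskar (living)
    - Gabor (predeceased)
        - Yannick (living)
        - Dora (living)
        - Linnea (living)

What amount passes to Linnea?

Linnea receives $330,000.

Ursula takes one-third of $4,455,000 = $1,485,000. The remaining $2,970,000 passes to the descendants.
The descendants' portion ($2,970,000) is divided into 3 shares of $990,000: Zane takes $990,000; Kofi's $990,000 share passes to Kofi's issue; Gabor's $990,000 share passes to Gabor's issue.
Kofi's share ($990,000) is divided into 2 shares of $495,000: Ingrid and Oskar each take $495,000.
Gabor's share ($990,000) is divided into 3 shares of $330,000: Yannick, Dora, and Linnea each take $330,000.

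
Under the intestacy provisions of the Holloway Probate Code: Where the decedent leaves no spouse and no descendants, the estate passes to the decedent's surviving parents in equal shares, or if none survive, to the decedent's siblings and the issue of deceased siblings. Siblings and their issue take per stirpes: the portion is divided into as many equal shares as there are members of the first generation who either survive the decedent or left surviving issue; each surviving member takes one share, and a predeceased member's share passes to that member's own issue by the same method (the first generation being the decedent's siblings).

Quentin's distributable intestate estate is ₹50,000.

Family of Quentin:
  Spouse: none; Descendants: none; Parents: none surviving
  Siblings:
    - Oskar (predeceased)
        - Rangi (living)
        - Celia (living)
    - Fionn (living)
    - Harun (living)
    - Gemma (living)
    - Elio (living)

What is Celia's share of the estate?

Celia receives ₹5,000.

The entire ₹50,000 passes to the siblings and their issue.
That amount (₹50,000) is divided into 5 shares of ₹10,000: Fionn, Harun, Gemma, and Elio each take ₹10,000; Oskar's ₹10,000 share passes to Oskar's issue.
Oskar's share (₹10,000) is divided into 2 shares of ₹5,000: Rangi and Celia each take ₹5,000.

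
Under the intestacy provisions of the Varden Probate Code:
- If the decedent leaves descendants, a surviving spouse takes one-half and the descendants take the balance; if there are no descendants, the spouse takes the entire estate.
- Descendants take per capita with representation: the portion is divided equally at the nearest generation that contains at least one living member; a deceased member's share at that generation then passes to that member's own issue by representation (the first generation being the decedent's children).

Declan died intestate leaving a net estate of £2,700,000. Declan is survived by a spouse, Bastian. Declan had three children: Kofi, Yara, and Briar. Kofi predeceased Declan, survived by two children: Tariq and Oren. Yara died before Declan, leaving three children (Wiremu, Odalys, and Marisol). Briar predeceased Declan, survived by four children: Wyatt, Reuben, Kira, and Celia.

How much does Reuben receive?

Reuben receives £150,000.

Bastian takes one-half of £2,700,000 = £1,350,000. The remaining £1,350,000 passes to the descendants.
No child survives, so the initial division is made at the grandchildren's generation.
The descendants' portion (£1,350,000) is divided into 9 shares of £150,000: Tariq, Oren, Wiremu, Odalys, Marisol, Wyatt, Reuben, Kira, and Celia each take £150,000.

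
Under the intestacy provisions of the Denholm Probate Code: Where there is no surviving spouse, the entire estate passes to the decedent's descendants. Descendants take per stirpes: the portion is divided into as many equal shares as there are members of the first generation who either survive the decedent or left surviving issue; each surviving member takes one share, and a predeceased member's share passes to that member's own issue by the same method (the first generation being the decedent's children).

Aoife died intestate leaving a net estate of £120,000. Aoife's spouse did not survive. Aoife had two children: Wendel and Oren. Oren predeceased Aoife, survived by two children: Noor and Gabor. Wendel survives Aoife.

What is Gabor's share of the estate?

Gabor receives £30,000.

The entire £120,000 passes to the descendants.
That amount (£120,000) is divided into 2 shares of £60,000: Wendel takes £60,000; Oren's £60,000 share passes to Oren's issue.
Oren's share (£60,000) is divided into 2 shares of £30,000: Noor and Gabor each take £30,000.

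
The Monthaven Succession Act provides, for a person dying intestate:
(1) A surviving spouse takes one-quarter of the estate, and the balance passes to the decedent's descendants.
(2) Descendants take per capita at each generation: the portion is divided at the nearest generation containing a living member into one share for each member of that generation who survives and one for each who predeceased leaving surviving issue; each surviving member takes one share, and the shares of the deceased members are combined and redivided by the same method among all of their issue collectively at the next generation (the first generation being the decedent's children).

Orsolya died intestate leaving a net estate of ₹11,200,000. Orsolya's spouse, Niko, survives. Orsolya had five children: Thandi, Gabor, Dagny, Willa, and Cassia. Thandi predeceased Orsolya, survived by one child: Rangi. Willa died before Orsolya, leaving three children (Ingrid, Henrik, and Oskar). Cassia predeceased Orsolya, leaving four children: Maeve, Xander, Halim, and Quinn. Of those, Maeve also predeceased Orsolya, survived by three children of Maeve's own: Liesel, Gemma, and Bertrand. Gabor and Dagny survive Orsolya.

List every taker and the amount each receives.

Niko: ₹2,800,000; Rangi: ₹630,000; Gabor: ₹1,680,000; Dagny: ₹1,680,000; Ingrid: ₹630,000; Henrik: ₹630,000; Oskar: ₹630,000; Liesel: ₹210,000; Gemma: ₹210,000; Bertrand: ₹210,000; Xander: ₹630,000; Halim: ₹630,000; Quinn: ₹630,000

Niko takes one-quarter of ₹11,200,000 = ₹2,800,000. The remaining ₹8,400,000 passes to the descendants.
The descendants' portion (₹8,400,000) is divided at the children's generation into 5 shares of ₹1,680,000. Gabor and Dagny each take ₹1,680,000. The 3 shares of the deceased (Thandi, Willa, and Cassia) are combined into a pool of ₹5,040,000.
That pool (₹5,040,000) is divided at the grandchildren's generation into 8 shares of ₹630,000. Rangi, Ingrid, Henrik, Oskar, Xander, Halim, and Quinn each take ₹630,000. The remaining share for the deceased Maeve (₹630,000) is carried to the next generation.
That pool (₹630,000) is divided at the great-grandchildren's generation equally among Liesel, Gemma, and Bertrand: ₹210,000 each.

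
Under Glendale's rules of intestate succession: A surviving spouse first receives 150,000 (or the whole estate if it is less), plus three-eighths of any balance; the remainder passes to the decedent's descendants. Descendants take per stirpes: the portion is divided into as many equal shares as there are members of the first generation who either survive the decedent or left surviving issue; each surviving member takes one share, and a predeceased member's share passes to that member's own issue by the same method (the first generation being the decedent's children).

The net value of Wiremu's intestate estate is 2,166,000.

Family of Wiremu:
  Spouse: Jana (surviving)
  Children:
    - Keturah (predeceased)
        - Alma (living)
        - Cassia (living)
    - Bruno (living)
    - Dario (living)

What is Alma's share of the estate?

Alma receives 210,000.

Jana first takes 150,000, leaving a balance of 2,016,000. Jana then takes three-eighths of the balance (756,000), for a total of 906,000. The remaining 1,260,000 passes to the descendants.
The descendants' portion (1,260,000) is divided into 3 shares of 420,000: Bruno and Dario each take 420,000; Keturah's 420,000 share passes to Keturah's issue.
Keturah's share (420,000) is divided into 2 shares of 210,000: Alma and Cassia each take 210,000.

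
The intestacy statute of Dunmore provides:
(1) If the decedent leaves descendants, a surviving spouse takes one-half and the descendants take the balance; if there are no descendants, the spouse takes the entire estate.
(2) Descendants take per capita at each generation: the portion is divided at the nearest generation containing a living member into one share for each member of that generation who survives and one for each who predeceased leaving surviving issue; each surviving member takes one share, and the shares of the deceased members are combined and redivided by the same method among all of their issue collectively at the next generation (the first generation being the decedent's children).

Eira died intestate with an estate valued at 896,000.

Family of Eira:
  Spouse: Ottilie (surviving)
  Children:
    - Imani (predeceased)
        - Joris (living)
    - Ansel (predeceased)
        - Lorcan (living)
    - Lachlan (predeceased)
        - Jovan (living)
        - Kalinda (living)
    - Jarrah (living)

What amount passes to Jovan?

Ottilie takes one-half of 896,000 = 448,000. The remaining 448,000 passes to the descendants.
The descendants' portion (448,000) is divided at the children's generation into 4 shares of 112,000. Jarrah takes 112,000. The 3 shares of the deceased (Imani, Ansel, and Lachlan) are combined into a pool of 336,000.
That pool (336,000) is divided at the grandchildren's generation equally among Joris, Lorcan, Jovan, and Kalinda: 84,000 each.

Jovan receives 84,000.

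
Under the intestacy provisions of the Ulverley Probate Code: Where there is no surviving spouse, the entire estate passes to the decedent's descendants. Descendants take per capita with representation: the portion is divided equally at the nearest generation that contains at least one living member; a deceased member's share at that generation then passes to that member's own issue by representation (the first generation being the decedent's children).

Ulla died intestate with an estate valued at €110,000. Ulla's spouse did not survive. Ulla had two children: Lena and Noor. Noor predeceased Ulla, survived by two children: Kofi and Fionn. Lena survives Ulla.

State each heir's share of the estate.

Lena: €55,000; Kofi: €27,500; Fionn: €27,500

The entire €110,000 passes to the descendants.
That amount (€110,000) is divided into 2 shares of €55,000: Lena takes €55,000; Noor's €55,000 share passes to Noor's issue.
Noor's share (€55,000) is divided into 2 shares of €27,500: Kofi and Fionn each take €27,500.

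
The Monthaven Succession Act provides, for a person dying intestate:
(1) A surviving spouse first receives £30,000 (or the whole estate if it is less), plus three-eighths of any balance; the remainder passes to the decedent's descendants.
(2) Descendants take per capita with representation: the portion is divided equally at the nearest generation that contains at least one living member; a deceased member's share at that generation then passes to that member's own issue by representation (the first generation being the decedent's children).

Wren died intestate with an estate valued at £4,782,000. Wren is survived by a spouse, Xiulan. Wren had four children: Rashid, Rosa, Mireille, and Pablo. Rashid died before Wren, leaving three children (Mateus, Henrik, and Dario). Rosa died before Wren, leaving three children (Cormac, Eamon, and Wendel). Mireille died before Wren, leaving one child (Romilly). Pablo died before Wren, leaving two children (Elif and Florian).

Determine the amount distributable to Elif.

Elif receives £330,000.

Xiulan first takes £30,000, leaving a balance of £4,752,000. Xiulan then takes three-eighths of the balance (£1,782,000), for a total of £1,812,000. The remaining £2,970,000 passes to the descendants.
No child survives, so the initial division is made at the grandchildren's generation.
The descendants' portion (£2,970,000) is divided into 9 shares of £330,000: Mateus, Henrik, Dario, Cormac, Eamon, Wendel, Romilly, Elif, and Florian each take £330,000.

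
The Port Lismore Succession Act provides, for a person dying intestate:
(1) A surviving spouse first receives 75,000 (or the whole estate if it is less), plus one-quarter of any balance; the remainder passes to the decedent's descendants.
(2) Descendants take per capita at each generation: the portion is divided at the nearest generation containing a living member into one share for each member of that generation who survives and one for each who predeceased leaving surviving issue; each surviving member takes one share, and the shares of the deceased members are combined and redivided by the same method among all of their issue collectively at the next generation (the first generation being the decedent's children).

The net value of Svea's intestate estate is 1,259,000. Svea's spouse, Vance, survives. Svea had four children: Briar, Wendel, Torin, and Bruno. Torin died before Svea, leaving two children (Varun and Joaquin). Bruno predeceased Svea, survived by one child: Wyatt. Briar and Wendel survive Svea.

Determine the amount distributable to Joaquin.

Vance first takes 75,000, leaving a balance of 1,184,000. Vance then takes one-quarter of the balance (296,000), for a total of 371,000. The remaining 888,000 passes to the descendants.
The descendants' portion (888,000) is divided at the children's generation into 4 shares of 222,000. Briar and Wendel each take 222,000. The 2 shares of the deceased (Torin and Bruno) are combined into a pool of 444,000.
That pool (444,000) is divided at the grandchildren's generation equally among Varun, Joaquin, and Wyatt: 148,000 each.

Joaquin receives 148,000.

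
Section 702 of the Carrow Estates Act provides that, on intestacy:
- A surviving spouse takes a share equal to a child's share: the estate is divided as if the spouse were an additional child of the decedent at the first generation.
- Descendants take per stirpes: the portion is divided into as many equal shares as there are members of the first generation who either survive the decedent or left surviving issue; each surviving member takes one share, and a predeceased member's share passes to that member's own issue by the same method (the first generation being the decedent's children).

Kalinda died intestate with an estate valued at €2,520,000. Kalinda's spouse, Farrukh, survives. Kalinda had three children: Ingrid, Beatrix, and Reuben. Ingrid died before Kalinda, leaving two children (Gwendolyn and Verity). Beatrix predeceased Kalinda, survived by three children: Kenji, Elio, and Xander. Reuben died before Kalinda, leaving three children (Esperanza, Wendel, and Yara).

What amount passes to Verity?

The spouse counts as an additional share at the children's level, so there are 4 primary shares of €630,000. Farrukh takes one such share (€630,000).
The children's combined portion (€1,890,000) is divided into 3 shares of €630,000: Ingrid's €630,000 share passes to Ingrid's issue; Beatrix's €630,000 share passes to Beatrix's issue; Reuben's €630,000 share passes to Reuben's issue.
Ingrid's share (€630,000) is divided into 2 shares of €315,000: Gwendolyn and Verity each take €315,000.
Beatrix's share (€630,000) is divided into 3 shares of €210,000: Kenji, Elio, and Xander each take €210,000.
Reuben's share (€630,000) is divided into 3 shares of €210,000: Esperanza, Wendel, and Yara each take €210,000.

Verity receives €315,000.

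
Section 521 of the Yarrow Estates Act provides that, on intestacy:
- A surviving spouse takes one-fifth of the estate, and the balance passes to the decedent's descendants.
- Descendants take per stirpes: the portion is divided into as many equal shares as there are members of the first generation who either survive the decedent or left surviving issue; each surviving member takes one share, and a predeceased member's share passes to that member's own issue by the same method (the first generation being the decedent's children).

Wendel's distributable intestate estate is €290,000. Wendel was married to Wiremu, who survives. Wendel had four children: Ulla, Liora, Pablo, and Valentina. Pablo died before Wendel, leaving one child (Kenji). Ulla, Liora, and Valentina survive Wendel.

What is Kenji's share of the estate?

Wiremu takes one-fifth of €290,000 = €58,000. The remaining €232,000 passes to the descendants.
The descendants' portion (€232,000) is divided into 4 shares of €58,000: Ulla, Liora, and Valentina each take €58,000; Pablo's €58,000 share passes to Pablo's issue.
Pablo's share (€58,000) passes entirely to Kenji.

Kenji receives €58,000.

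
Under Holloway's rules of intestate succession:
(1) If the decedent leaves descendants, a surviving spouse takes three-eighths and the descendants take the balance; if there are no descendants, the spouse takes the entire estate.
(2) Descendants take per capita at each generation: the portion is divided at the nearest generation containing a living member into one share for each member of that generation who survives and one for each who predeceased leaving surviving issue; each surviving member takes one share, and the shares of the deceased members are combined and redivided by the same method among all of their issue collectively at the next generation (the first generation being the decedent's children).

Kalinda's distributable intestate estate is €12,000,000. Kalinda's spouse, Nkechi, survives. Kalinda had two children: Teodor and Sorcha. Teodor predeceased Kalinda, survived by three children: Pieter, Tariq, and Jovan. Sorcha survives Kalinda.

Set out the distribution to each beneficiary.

Nkechi takes three-eighths of €12,000,000 = €4,500,000. The remaining €7,500,000 passes to the descendants.
The descendants' portion (€7,500,000) is divided at the children's generation into 2 shares of €3,750,000. Sorcha takes €3,750,000. The remaining share for the deceased Teodor (€3,750,000) is carried to the next generation.
That pool (€3,750,000) is divided at the grandchildren's generation equally among Pieter, Tariq, and Jovan: €1,250,000 each.

Nkechi: €4,500,000; Pieter: €1,250,000; Tariq: €1,250,000; Jovan: €1,250,000; Sorcha: €3,750,000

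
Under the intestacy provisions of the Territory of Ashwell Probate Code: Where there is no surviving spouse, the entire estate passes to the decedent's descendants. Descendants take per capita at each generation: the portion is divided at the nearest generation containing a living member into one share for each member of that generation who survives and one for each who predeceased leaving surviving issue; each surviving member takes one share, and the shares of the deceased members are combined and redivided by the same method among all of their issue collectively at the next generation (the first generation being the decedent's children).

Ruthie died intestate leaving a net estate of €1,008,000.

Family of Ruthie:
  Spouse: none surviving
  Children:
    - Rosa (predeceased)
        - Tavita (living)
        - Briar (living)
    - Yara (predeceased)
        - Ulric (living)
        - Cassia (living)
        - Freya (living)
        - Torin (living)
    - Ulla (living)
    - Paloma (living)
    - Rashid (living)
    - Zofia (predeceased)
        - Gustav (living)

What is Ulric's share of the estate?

The entire €1,008,000 passes to the descendants.
That amount (€1,008,000) is divided at the children's generation into 6 shares of €168,000. Ulla, Paloma, and Rashid each take €168,000. The 3 shares of the deceased (Rosa, Yara, and Zofia) are combined into a pool of €504,000.
That pool (€504,000) is divided at the grandchildren's generation equally among Tavita, Briar, Ulric, Cassia, Freya, Torin, and Gustav: €72,000 each.

Ulric receives €72,000.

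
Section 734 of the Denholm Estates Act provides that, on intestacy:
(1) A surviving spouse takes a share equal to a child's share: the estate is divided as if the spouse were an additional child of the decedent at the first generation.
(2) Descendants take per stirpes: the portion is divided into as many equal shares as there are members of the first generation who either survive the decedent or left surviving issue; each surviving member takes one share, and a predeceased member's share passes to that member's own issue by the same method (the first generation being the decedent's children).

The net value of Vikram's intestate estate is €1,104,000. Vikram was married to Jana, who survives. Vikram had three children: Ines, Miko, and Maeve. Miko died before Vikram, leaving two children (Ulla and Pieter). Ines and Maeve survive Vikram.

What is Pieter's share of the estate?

The spouse counts as an additional share at the children's level, so there are 4 primary shares of €276,000. Jana takes one such share (€276,000).
The children's combined portion (€828,000) is divided into 3 shares of €276,000: Ines and Maeve each take €276,000; Miko's €276,000 share passes to Miko's issue.
Miko's share (€276,000) is divided into 2 shares of €138,000: Ulla and Pieter each take €138,000.

Pieter receives €138,000.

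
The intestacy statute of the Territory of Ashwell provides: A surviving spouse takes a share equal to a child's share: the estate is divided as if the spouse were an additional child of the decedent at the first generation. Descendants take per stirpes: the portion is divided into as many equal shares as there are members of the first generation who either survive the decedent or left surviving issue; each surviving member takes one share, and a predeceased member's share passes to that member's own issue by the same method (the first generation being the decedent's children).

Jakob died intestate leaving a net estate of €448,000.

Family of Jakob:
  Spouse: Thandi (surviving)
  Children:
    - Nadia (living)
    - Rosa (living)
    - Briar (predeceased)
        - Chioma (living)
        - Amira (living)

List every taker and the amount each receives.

Thandi: €112,000; Nadia: €112,000; Rosa: €112,000; Chioma: €56,000; Amira: €56,000

The spouse counts as an additional share at the children's level, so there are 4 primary shares of €112,000. Thandi takes one such share (€112,000).
The children's combined portion (€336,000) is divided into 3 shares of €112,000: Nadia and Rosa each take €112,000; Briar's €112,000 share passes to Briar's issue.
Briar's share (€112,000) is divided into 2 shares of €56,000: Chioma and Amira each take €56,000.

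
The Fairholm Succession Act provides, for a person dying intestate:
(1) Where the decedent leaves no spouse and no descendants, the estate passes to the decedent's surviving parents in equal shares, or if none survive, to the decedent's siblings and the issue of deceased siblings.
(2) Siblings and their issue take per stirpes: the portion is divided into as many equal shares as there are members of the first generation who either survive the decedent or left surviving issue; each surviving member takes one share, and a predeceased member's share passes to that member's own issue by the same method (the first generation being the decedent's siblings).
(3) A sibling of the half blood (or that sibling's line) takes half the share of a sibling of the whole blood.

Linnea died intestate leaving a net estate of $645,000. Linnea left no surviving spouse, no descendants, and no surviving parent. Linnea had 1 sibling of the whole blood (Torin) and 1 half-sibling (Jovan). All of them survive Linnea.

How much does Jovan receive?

Jovan receives $215,000.

The entire $645,000 passes to the siblings and their issue.
Counting each half-blood sibling's line as half a unit, there are 3/2 units in $645,000, so one unit is $430,000. Whole-blood lines (Torin) take $430,000 each; half-blood lines (Jovan) take $215,000 each.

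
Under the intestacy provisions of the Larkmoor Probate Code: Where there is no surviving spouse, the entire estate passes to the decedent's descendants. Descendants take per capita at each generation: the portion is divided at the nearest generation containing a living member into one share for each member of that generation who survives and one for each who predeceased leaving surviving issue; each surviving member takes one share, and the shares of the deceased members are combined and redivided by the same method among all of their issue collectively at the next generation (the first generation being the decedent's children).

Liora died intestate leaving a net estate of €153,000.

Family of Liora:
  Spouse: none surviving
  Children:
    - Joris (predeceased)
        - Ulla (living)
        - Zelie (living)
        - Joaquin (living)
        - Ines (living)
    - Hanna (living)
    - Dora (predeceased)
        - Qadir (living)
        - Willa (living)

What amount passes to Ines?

Ines receives €17,000.

The entire €153,000 passes to the descendants.
That amount (€153,000) is divided at the children's generation into 3 shares of €51,000. Hanna takes €51,000. The 2 shares of the deceased (Joris and Dora) are combined into a pool of €102,000.
That pool (€102,000) is divided at the grandchildren's generation equally among Ulla, Zelie, Joaquin, Ines, Qadir, and Willa: €17,000 each.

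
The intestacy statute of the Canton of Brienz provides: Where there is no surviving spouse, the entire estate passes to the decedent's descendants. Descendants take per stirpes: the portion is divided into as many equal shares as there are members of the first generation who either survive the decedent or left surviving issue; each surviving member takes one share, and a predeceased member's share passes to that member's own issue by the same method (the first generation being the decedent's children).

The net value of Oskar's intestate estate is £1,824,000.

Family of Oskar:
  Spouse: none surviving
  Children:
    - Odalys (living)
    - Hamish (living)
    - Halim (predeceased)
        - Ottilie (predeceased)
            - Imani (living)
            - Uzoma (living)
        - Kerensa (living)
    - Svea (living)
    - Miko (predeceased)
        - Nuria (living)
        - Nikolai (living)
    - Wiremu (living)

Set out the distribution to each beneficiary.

The entire £1,824,000 passes to the descendants.
That amount (£1,824,000) is divided into 6 shares of £304,000: Odalys, Hamish, Svea, and Wiremu each take £304,000; Halim's £304,000 share passes to Halim's issue; Miko's £304,000 share passes to Miko's issue.
Halim's share (£304,000) is divided into 2 shares of £152,000: Kerensa takes £152,000; Ottilie's £152,000 share passes to Ottilie's issue.
Ottilie's share (£152,000) is divided into 2 shares of £76,000: Imani and Uzoma each take £76,000.
Miko's share (£304,000) is divided into 2 shares of £152,000: Nuria and Nikolai each take £152,000.

Odalys: £304,000; Hamish: £304,000; Imani: £76,000; Uzoma: £76,000; Kerensa: £152,000; Svea: £304,000; Nuria: £152,000; Nikolai: £152,000; Wiremu: £304,000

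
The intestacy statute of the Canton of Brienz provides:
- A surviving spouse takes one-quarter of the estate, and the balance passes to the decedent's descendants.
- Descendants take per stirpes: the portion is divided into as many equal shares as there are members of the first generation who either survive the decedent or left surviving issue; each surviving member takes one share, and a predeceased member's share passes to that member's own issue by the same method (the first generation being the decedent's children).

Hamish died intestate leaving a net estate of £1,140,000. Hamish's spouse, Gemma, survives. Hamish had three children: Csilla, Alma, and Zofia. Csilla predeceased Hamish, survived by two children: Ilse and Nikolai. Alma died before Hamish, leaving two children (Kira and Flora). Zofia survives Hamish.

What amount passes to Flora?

Gemma takes one-quarter of £1,140,000 = £285,000. The remaining £855,000 passes to the descendants.
The descendants' portion (£855,000) is divided into 3 shares of £285,000: Zofia takes £285,000; Csilla's £285,000 share passes to Csilla's issue; Alma's £285,000 share passes to Alma's issue.
Csilla's share (£285,000) is divided into 2 shares of £142,500: Ilse and Nikolai each take £142,500.
Alma's share (£285,000) is divided into 2 shares of £142,500: Kira and Flora each take £142,500.

Flora receives £142,500.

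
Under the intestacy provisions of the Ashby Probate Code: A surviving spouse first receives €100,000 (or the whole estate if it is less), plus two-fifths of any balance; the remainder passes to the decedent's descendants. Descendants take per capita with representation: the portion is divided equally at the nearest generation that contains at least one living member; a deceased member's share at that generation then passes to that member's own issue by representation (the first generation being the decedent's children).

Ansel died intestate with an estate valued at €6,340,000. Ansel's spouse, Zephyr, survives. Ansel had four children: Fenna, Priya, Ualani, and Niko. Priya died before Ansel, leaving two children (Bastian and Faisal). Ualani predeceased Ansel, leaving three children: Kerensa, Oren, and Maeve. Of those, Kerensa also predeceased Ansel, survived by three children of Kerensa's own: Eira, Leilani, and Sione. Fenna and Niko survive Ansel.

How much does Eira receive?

Zephyr first takes €100,000, leaving a balance of €6,240,000. Zephyr then takes two-fifths of the balance (€2,496,000), for a total of €2,596,000. The remaining €3,744,000 passes to the descendants.
The descendants' portion (€3,744,000) is divided into 4 shares of €936,000: Fenna and Niko each take €936,000; Priya's €936,000 share passes to Priya's issue; Ualani's €936,000 share passes to Ualani's issue.
Priya's share (€936,000) is divided into 2 shares of €468,000: Bastian and Faisal each take €468,000.
Ualani's share (€936,000) is divided into 3 shares of €312,000: Oren and Maeve each take €312,000; Kerensa's €312,000 share passes to Kerensa's issue.
Kerensa's share (€312,000) is divided into 3 shares of €104,000: Eira, Leilani, and Sione each take €104,000.

Eira receives €104,000.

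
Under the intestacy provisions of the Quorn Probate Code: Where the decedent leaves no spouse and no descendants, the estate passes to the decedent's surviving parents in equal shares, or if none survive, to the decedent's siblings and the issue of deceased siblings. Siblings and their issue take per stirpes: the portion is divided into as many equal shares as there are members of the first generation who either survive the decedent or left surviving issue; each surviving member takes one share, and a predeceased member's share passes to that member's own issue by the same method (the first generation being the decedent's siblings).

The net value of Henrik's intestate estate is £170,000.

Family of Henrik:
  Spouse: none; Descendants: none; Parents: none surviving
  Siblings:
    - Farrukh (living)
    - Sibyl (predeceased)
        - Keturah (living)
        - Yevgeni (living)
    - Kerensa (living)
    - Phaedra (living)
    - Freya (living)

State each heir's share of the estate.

The entire £170,000 passes to the siblings and their issue.
That amount (£170,000) is divided into 5 shares of £34,000: Farrukh, Kerensa, Phaedra, and Freya each take £34,000; Sibyl's £34,000 share passes to Sibyl's issue.
Sibyl's share (£34,000) is divided into 2 shares of £17,000: Keturah and Yevgeni each take £17,000.

Farrukh: £34,000; Keturah: £17,000; Yevgeni: £17,000; Kerensa: £34,000; Phaedra: £34,000; Freya: £34,000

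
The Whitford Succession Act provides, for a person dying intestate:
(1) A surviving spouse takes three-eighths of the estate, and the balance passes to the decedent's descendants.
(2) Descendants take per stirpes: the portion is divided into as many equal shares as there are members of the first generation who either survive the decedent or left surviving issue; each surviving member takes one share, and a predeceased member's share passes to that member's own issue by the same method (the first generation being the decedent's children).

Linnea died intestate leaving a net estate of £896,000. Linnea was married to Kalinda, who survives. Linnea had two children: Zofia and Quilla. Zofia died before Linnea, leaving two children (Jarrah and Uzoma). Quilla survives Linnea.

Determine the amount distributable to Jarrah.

Jarrah receives £140,000.

Kalinda takes three-eighths of £896,000 = £336,000. The remaining £560,000 passes to the descendants.
The descendants' portion (£560,000) is divided into 2 shares of £280,000: Quilla takes £280,000; Zofia's £280,000 share passes to Zofia's issue.
Zofia's share (£280,000) is divided into 2 shares of £140,000: Jarrah and Uzoma each take £140,000.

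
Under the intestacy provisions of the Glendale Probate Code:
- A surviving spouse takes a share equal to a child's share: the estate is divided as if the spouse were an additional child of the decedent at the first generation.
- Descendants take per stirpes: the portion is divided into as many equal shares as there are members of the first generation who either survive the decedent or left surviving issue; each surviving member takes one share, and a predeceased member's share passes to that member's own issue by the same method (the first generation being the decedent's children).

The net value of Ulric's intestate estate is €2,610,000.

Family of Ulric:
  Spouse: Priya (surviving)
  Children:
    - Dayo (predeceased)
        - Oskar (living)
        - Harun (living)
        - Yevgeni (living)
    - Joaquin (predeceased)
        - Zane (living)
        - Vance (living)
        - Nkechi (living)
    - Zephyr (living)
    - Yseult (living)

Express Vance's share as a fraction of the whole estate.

The spouse counts as an additional share at the children's level, so there are 5 primary shares of €522,000. Priya takes one such share (€522,000).
The children's combined portion (€2,088,000) is divided into 4 shares of €522,000: Zephyr and Yseult each take €522,000; Dayo's €522,000 share passes to Dayo's issue; Joaquin's €522,000 share passes to Joaquin's issue.
Dayo's share (€522,000) is divided into 3 shares of €174,000: Oskar, Harun, and Yevgeni each take €174,000.
Joaquin's share (€522,000) is divided into 3 shares of €174,000: Zane, Vance, and Nkechi each take €174,000.

Vance receives 1/15 of the estate.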